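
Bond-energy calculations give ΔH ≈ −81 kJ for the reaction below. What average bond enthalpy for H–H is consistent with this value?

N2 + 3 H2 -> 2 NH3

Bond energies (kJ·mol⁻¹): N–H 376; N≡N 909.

D(H–H) ≈ 422 kJ/mol

Let D be the H–H bond energy.
Σ(broken) = 3×D + 1×909 = 909 + 3D
Σ(formed) = 6×376 = 2256
ΔH = Σ(broken) − Σ(formed) = (909 + 3D) − (2256) = −1347 + 3D
Setting this equal to −81 kJ gives 3D = 1266, so D = 422 kJ/mol.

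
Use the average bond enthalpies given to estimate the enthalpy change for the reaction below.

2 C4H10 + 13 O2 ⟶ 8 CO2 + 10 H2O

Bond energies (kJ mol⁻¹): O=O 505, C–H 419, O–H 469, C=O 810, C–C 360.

ΔH ≈ −5235 kJ

Bonds broken (reactants):
  C–C: 6 × 360 = 2160
  C–H: 20 × 419 = 8380
  O=O: 13 × 505 = 6565
  Σ(broken) = 17105 kJ
Bonds formed (products):
  C=O: 16 × 810 = 12960
  O–H: 20 × 469 = 9380
  Σ(formed) = 22340 kJ
ΔH = Σ(broken) − Σ(formed) = 17105 − 22340 = −5235 kJ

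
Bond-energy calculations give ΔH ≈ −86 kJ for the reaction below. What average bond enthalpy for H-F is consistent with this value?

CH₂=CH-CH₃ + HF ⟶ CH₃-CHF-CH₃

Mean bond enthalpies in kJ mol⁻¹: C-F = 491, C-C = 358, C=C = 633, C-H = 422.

Let D be the H-F bond energy.
Σ(broken) = 1×358 + 6×422 + 1×633 + 1×D = 3523 + D
Σ(formed) = 2×358 + 1×491 + 7×422 = 4161
ΔH = Σ(broken) − Σ(formed) = (3523 + D) − (4161) = −638 + D
Setting this equal to −86 kJ gives D = 552 kJ/mol.

D(H-F) ≈ 552 kJ/mol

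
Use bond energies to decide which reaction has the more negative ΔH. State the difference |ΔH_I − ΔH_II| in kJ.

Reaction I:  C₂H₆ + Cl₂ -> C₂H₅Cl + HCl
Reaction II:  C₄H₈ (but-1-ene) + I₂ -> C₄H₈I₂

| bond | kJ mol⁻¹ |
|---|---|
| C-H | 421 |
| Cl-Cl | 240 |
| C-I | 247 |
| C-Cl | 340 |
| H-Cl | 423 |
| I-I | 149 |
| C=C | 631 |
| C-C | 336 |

Reaction I, by 52 kJ

Reaction I:
  Bonds broken (reactants):
    C-C: 1 × 336 = 336
    C-H: 6 × 421 = 2526
    Cl-Cl: 1 × 240 = 240
    Σ(broken) = 3102 kJ
  Bonds formed (products):
    C-C: 1 × 336 = 336
    C-Cl: 1 × 340 = 340
    C-H: 5 × 421 = 2105
    H-Cl: 1 × 423 = 423
    Σ(formed) = 3204 kJ
  ΔH_I = 3102 − 3204 = −102 kJ
Reaction II:
  Bonds broken (reactants):
    C-C: 2 × 336 = 672
    C-H: 8 × 421 = 3368
    C=C: 1 × 631 = 631
    I-I: 1 × 149 = 149
    Σ(broken) = 4820 kJ
  Bonds formed (products):
    C-C: 3 × 336 = 1008
    C-H: 8 × 421 = 3368
    C-I: 2 × 247 = 494
    Σ(formed) = 4870 kJ
  ΔH_II = 4820 − 4870 = −50 kJ
ΔH_I − ΔH_II = −52 kJ, so reaction I has the more negative ΔH; |ΔH_I − ΔH_II| = 52 kJ.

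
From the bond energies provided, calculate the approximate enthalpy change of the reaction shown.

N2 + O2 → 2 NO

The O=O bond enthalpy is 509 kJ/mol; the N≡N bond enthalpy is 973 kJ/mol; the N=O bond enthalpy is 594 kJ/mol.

ΔH ≈ +294 kJ

Bonds broken (reactants):
  N≡N: 1 × 973 = 973
  O=O: 1 × 509 = 509
  Σ(broken) = 1482 kJ
Bonds formed (products):
  N=O: 2 × 594 = 1188
  Σ(formed) = 1188 kJ
ΔH = Σ(broken) − Σ(formed) = 1482 − 1188 = +294 kJ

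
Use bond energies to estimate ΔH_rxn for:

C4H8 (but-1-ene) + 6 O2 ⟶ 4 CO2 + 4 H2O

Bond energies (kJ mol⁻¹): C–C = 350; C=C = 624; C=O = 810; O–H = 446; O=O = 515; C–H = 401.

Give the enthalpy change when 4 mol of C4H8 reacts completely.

Bonds broken (reactants):
  C–C: 2 × 350 = 700
  C–H: 8 × 401 = 3208
  C=C: 1 × 624 = 624
  O=O: 6 × 515 = 3090
  Σ(broken) = 7622 kJ
Bonds formed (products):
  C=O: 8 × 810 = 6480
  O–H: 8 × 446 = 3568
  Σ(formed) = 10048 kJ
ΔH = Σ(broken) − Σ(formed) = 7622 − 10048 = −2426 kJ
For 4× the reaction as written: 4 × (−2426) = −9704 kJ

ΔH = −9704 kJ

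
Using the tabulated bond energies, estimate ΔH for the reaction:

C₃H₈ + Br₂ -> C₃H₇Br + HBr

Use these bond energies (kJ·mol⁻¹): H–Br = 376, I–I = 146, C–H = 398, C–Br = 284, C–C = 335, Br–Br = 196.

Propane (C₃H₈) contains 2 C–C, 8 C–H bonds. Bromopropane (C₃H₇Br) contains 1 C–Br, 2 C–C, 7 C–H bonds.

ΔH ≈ −66 kJ

Bonds broken (reactants):
  Br–Br: 1 × 196 = 196
  C–C: 2 × 335 = 670
  C–H: 8 × 398 = 3184
  Σ(broken) = 4050 kJ
Bonds formed (products):
  C–Br: 1 × 284 = 284
  C–C: 2 × 335 = 670
  C–H: 7 × 398 = 2786
  H–Br: 1 × 376 = 376
  Σ(formed) = 4116 kJ
ΔH = Σ(broken) − Σ(formed) = 4050 − 4116 = −66 kJ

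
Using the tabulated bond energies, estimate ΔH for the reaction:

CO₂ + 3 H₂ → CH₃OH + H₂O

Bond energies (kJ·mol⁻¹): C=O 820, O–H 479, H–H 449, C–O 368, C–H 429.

Bonds broken (reactants):
  C=O: 2 × 820 = 1640
  H–H: 3 × 449 = 1347
  Σ(broken) = 2987 kJ
Bonds formed (products):
  C–H: 3 × 429 = 1287
  C–O: 1 × 368 = 368
  O–H: 3 × 479 = 1437
  Σ(formed) = 3092 kJ
ΔH = Σ(broken) − Σ(formed) = 2987 − 3092 = −105 kJ

ΔH ≈ −105 kJ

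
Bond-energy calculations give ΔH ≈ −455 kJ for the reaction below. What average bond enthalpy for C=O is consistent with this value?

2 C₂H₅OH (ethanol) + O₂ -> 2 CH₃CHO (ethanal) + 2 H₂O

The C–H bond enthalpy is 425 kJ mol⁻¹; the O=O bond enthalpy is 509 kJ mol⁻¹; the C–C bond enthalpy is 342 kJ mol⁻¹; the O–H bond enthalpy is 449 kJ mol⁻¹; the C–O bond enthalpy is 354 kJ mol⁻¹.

Let D be the C=O bond energy.
Σ(broken) = 2×342 + 10×425 + 2×354 + 2×449 + 1×509 = 7049
Σ(formed) = 2×342 + 8×425 + 2×D + 4×449 = 5880 + 2D
ΔH = Σ(broken) − Σ(formed) = (7049) − (5880 + 2D) = +1169 − 2D
Setting this equal to −455 kJ gives 2D = 1624, so D = 812 kJ/mol.

D(C=O) ≈ 812 kJ/mol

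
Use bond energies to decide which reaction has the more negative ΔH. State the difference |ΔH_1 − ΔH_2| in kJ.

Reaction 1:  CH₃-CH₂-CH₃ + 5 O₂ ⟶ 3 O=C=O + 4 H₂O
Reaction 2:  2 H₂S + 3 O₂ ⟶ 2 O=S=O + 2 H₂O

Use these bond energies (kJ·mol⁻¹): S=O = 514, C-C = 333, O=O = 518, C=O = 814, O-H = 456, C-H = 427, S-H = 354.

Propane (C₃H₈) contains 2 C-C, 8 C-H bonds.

Reaction 1:
  Bonds broken (reactants):
    C-C: 2 × 333 = 666
    C-H: 8 × 427 = 3416
    O=O: 5 × 518 = 2590
    Σ(broken) = 6672 kJ
  Bonds formed (products):
    C=O: 6 × 814 = 4884
    O-H: 8 × 456 = 3648
    Σ(formed) = 8532 kJ
  ΔH_1 = 6672 − 8532 = −1860 kJ
Reaction 2:
  Bonds broken (reactants):
    O=O: 3 × 518 = 1554
    S-H: 4 × 354 = 1416
    Σ(broken) = 2970 kJ
  Bonds formed (products):
    O-H: 4 × 456 = 1824
    S=O: 4 × 514 = 2056
    Σ(formed) = 3880 kJ
  ΔH_2 = 2970 − 3880 = −910 kJ
ΔH_1 − ΔH_2 = −950 kJ, so reaction 1 has the more negative ΔH; |ΔH_1 − ΔH_2| = 950 kJ.

Reaction 1, by 950 kJ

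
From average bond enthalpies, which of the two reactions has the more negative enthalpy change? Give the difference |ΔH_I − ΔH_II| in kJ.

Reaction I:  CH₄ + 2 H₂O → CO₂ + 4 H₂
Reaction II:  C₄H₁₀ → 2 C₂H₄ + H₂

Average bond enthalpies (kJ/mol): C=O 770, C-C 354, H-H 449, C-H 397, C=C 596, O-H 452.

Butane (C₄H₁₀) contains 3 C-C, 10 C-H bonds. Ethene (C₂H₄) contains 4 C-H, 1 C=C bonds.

Reaction I:
  Bonds broken (reactants):
    C-H: 4 × 397 = 1588
    O-H: 4 × 452 = 1808
    Σ(broken) = 3396 kJ
  Bonds formed (products):
    C=O: 2 × 770 = 1540
    H-H: 4 × 449 = 1796
    Σ(formed) = 3336 kJ
  ΔH_I = 3396 − 3336 = +60 kJ
Reaction II:
  Bonds broken (reactants):
    C-C: 3 × 354 = 1062
    C-H: 10 × 397 = 3970
    Σ(broken) = 5032 kJ
  Bonds formed (products):
    C-H: 8 × 397 = 3176
    C=C: 2 × 596 = 1192
    H-H: 1 × 449 = 449
    Σ(formed) = 4817 kJ
  ΔH_II = 5032 − 4817 = +215 kJ
ΔH_I − ΔH_II = −155 kJ, so reaction I has the more negative ΔH; |ΔH_I − ΔH_II| = 155 kJ.

Reaction I, by 155 kJ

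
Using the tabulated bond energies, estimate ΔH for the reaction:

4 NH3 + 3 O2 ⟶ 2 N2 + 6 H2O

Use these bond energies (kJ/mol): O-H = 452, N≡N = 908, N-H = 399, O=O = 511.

ΔH ≈ −919 kJ

Bonds broken (reactants):
  N-H: 12 × 399 = 4788
  O=O: 3 × 511 = 1533
  Σ(broken) = 6321 kJ
Bonds formed (products):
  N≡N: 2 × 908 = 1816
  O-H: 12 × 452 = 5424
  Σ(formed) = 7240 kJ
ΔH = Σ(broken) − Σ(formed) = 6321 − 7240 = −919 kJ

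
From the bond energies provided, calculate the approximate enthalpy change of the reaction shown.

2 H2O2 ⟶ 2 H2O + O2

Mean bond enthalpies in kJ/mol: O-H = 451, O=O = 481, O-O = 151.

ΔH ≈ −179 kJ

Bonds broken (reactants):
  O-H: 4 × 451 = 1804
  O-O: 2 × 151 = 302
  Σ(broken) = 2106 kJ
Bonds formed (products):
  O-H: 4 × 451 = 1804
  O=O: 1 × 481 = 481
  Σ(formed) = 2285 kJ
ΔH = Σ(broken) − Σ(formed) = 2106 − 2285 = −179 kJ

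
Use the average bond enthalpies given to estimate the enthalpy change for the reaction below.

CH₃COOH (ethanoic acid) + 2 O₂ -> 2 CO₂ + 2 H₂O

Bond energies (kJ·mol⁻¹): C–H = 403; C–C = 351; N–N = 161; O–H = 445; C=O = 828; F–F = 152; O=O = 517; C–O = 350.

ΔH ≈ −875 kJ

Bonds broken (reactants):
  C–C: 1 × 351 = 351
  C–H: 3 × 403 = 1209
  C–O: 1 × 350 = 350
  C=O: 1 × 828 = 828
  O–H: 1 × 445 = 445
  O=O: 2 × 517 = 1034
  Σ(broken) = 4217 kJ
Bonds formed (products):
  C=O: 4 × 828 = 3312
  O–H: 4 × 445 = 1780
  Σ(formed) = 5092 kJ
ΔH = Σ(broken) − Σ(formed) = 4217 − 5092 = −875 kJ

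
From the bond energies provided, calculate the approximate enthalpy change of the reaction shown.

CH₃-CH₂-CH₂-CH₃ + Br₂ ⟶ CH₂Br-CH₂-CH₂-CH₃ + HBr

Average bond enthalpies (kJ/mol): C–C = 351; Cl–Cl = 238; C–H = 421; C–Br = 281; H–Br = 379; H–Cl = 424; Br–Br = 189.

ΔH ≈ −50 kJ

Bonds broken (reactants):
  Br–Br: 1 × 189 = 189
  C–C: 3 × 351 = 1053
  C–H: 10 × 421 = 4210
  Σ(broken) = 5452 kJ
Bonds formed (products):
  C–Br: 1 × 281 = 281
  C–C: 3 × 351 = 1053
  C–H: 9 × 421 = 3789
  H–Br: 1 × 379 = 379
  Σ(formed) = 5502 kJ
ΔH = Σ(broken) − Σ(formed) = 5452 − 5502 = −50 kJ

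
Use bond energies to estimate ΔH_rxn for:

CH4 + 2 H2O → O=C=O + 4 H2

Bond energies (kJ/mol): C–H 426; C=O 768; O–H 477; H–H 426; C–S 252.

Bonds broken (reactants):
  C–H: 4 × 426 = 1704
  O–H: 4 × 477 = 1908
  Σ(broken) = 3612 kJ
Bonds formed (products):
  C=O: 2 × 768 = 1536
  H–H: 4 × 426 = 1704
  Σ(formed) = 3240 kJ
ΔH = Σ(broken) − Σ(formed) = 3612 − 3240 = +372 kJ

ΔH ≈ +372 kJ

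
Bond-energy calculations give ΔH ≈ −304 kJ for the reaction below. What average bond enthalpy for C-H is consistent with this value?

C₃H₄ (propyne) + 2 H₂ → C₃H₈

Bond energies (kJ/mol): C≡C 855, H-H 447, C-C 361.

Let D be the C-H bond energy.
Σ(broken) = 1×855 + 1×361 + 4×D + 2×447 = 2110 + 4D
Σ(formed) = 2×361 + 8×D = 722 + 8D
ΔH = Σ(broken) − Σ(formed) = (2110 + 4D) − (722 + 8D) = +1388 − 4D
Setting this equal to −304 kJ gives 4D = 1692, so D = 423 kJ/mol.

D(C-H) ≈ 423 kJ/mol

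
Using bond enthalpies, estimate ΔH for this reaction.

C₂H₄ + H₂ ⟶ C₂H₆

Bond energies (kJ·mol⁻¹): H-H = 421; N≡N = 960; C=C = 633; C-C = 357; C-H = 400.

ΔH ≈ −103 kJ

Bonds broken (reactants):
  C-H: 4 × 400 = 1600
  C=C: 1 × 633 = 633
  H-H: 1 × 421 = 421
  Σ(broken) = 2654 kJ
Bonds formed (products):
  C-C: 1 × 357 = 357
  C-H: 6 × 400 = 2400
  Σ(formed) = 2757 kJ
ΔH = Σ(broken) − Σ(formed) = 2654 − 2757 = −103 kJ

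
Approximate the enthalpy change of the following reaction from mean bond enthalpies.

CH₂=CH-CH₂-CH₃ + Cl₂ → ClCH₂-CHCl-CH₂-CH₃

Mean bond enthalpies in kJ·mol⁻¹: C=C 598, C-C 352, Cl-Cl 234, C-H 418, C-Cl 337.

Bonds broken (reactants):
  C-C: 2 × 352 = 704
  C-H: 8 × 418 = 3344
  C=C: 1 × 598 = 598
  Cl-Cl: 1 × 234 = 234
  Σ(broken) = 4880 kJ
Bonds formed (products):
  C-C: 3 × 352 = 1056
  C-Cl: 2 × 337 = 674
  C-H: 8 × 418 = 3344
  Σ(formed) = 5074 kJ
ΔH = Σ(broken) − Σ(formed) = 4880 − 5074 = −194 kJ

ΔH ≈ −194 kJ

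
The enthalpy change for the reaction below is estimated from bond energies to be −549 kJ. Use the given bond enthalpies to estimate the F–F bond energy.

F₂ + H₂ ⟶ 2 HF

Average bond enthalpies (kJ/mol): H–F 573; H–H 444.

D(F–F) ≈ 153 kJ/mol

Let D be the F–F bond energy.
Σ(broken) = 1×D + 1×444 = 444 + D
Σ(formed) = 2×573 = 1146
ΔH = Σ(broken) − Σ(formed) = (444 + D) − (1146) = −702 + D
Setting this equal to −549 kJ gives D = 153 kJ/mol.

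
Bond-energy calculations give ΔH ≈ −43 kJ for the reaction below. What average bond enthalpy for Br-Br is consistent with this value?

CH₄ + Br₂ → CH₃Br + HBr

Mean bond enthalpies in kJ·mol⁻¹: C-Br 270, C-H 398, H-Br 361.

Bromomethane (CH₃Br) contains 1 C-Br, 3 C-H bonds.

D(Br-Br) ≈ 190 kJ/mol

Let D be the Br-Br bond energy.
Σ(broken) = 1×D + 4×398 = 1592 + D
Σ(formed) = 1×270 + 3×398 + 1×361 = 1825
ΔH = Σ(broken) − Σ(formed) = (1592 + D) − (1825) = −233 + D
Setting this equal to −43 kJ gives D = 190 kJ/mol.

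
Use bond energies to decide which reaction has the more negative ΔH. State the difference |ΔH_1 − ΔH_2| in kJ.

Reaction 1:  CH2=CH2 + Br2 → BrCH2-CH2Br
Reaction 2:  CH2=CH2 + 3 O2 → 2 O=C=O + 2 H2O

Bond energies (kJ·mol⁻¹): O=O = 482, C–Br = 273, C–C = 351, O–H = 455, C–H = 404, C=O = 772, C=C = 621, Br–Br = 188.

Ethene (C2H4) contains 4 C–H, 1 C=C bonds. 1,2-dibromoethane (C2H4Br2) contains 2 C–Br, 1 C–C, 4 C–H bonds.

Reaction 2, by 1137 kJ

Reaction 1:
  Bonds broken (reactants):
    Br–Br: 1 × 188 = 188
    C–H: 4 × 404 = 1616
    C=C: 1 × 621 = 621
    Σ(broken) = 2425 kJ
  Bonds formed (products):
    C–Br: 2 × 273 = 546
    C–C: 1 × 351 = 351
    C–H: 4 × 404 = 1616
    Σ(formed) = 2513 kJ
  ΔH_1 = 2425 − 2513 = −88 kJ
Reaction 2:
  Bonds broken (reactants):
    C–H: 4 × 404 = 1616
    C=C: 1 × 621 = 621
    O=O: 3 × 482 = 1446
    Σ(broken) = 3683 kJ
  Bonds formed (products):
    C=O: 4 × 772 = 3088
    O–H: 4 × 455 = 1820
    Σ(formed) = 4908 kJ
  ΔH_2 = 3683 − 4908 = −1225 kJ
ΔH_1 − ΔH_2 = +1137 kJ, so reaction 2 has the more negative ΔH; |ΔH_1 − ΔH_2| = 1137 kJ.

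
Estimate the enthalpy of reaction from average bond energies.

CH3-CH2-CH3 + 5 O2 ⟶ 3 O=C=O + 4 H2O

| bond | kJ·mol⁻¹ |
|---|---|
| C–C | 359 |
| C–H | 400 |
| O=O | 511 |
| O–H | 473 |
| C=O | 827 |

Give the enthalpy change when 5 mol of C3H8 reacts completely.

ΔH = −11365 kJ

Bonds broken (reactants):
  C–C: 2 × 359 = 718
  C–H: 8 × 400 = 3200
  O=O: 5 × 511 = 2555
  Σ(broken) = 6473 kJ
Bonds formed (products):
  C=O: 6 × 827 = 4962
  O–H: 8 × 473 = 3784
  Σ(formed) = 8746 kJ
ΔH = Σ(broken) − Σ(formed) = 6473 − 8746 = −2273 kJ
For 5× the reaction as written: 5 × (−2273) = −11365 kJ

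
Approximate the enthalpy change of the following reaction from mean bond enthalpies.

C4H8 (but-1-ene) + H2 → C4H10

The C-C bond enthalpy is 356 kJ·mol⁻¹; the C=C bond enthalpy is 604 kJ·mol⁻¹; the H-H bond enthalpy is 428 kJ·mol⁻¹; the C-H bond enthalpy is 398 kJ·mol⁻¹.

Bonds broken (reactants):
  C-C: 2 × 356 = 712
  C-H: 8 × 398 = 3184
  C=C: 1 × 604 = 604
  H-H: 1 × 428 = 428
  Σ(broken) = 4928 kJ
Bonds formed (products):
  C-C: 3 × 356 = 1068
  C-H: 10 × 398 = 3980
  Σ(formed) = 5048 kJ
ΔH = Σ(broken) − Σ(formed) = 4928 − 5048 = −120 kJ

ΔH ≈ −120 kJ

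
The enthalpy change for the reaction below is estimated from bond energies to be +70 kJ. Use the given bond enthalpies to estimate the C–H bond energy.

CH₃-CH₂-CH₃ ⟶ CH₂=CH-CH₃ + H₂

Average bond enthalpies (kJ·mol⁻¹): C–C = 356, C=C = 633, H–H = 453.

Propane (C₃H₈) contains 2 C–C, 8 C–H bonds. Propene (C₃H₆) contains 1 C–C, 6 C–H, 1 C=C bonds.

Let D be the C–H bond energy.
Σ(broken) = 2×356 + 8×D = 712 + 8D
Σ(formed) = 1×356 + 6×D + 1×633 + 1×453 = 1442 + 6D
ΔH = Σ(broken) − Σ(formed) = (712 + 8D) − (1442 + 6D) = −730 + 2D
Setting this equal to +70 kJ gives 2D = 800, so D = 400 kJ/mol.

D(C–H) ≈ 400 kJ/mol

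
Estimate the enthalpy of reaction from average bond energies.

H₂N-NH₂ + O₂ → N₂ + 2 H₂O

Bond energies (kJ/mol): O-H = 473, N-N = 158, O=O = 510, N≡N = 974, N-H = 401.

Bonds broken (reactants):
  N-H: 4 × 401 = 1604
  N-N: 1 × 158 = 158
  O=O: 1 × 510 = 510
  Σ(broken) = 2272 kJ
Bonds formed (products):
  N≡N: 1 × 974 = 974
  O-H: 4 × 473 = 1892
  Σ(formed) = 2866 kJ
ΔH = Σ(broken) − Σ(formed) = 2272 − 2866 = −594 kJ

ΔH ≈ −594 kJ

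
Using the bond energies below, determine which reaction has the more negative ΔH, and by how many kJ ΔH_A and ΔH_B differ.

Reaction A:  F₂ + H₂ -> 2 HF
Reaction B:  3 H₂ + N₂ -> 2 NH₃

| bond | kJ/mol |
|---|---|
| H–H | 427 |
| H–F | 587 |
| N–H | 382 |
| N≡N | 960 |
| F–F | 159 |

Reaction A, by 537 kJ

Reaction A:
  Bonds broken (reactants):
    F–F: 1 × 159 = 159
    H–H: 1 × 427 = 427
    Σ(broken) = 586 kJ
  Bonds formed (products):
    H–F: 2 × 587 = 1174
    Σ(formed) = 1174 kJ
  ΔH_A = 586 − 1174 = −588 kJ
Reaction B:
  Bonds broken (reactants):
    H–H: 3 × 427 = 1281
    N≡N: 1 × 960 = 960
    Σ(broken) = 2241 kJ
  Bonds formed (products):
    N–H: 6 × 382 = 2292
    Σ(formed) = 2292 kJ
  ΔH_B = 2241 − 2292 = −51 kJ
ΔH_A − ΔH_B = −537 kJ, so reaction A has the more negative ΔH; |ΔH_A − ΔH_B| = 537 kJ.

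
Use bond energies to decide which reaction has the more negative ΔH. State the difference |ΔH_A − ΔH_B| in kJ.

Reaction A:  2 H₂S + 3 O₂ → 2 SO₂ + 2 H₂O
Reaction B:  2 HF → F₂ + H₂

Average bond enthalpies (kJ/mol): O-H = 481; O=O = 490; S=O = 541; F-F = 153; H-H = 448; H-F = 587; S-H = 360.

Reaction A:
  Bonds broken (reactants):
    O=O: 3 × 490 = 1470
    S-H: 4 × 360 = 1440
    Σ(broken) = 2910 kJ
  Bonds formed (products):
    O-H: 4 × 481 = 1924
    S=O: 4 × 541 = 2164
    Σ(formed) = 4088 kJ
  ΔH_A = 2910 − 4088 = −1178 kJ
Reaction B:
  Bonds broken (reactants):
    H-F: 2 × 587 = 1174
    Σ(broken) = 1174 kJ
  Bonds formed (products):
    F-F: 1 × 153 = 153
    H-H: 1 × 448 = 448
    Σ(formed) = 601 kJ
  ΔH_B = 1174 − 601 = +573 kJ
ΔH_A − ΔH_B = −1751 kJ, so reaction A has the more negative ΔH; |ΔH_A − ΔH_B| = 1751 kJ.

Reaction A, by 1751 kJ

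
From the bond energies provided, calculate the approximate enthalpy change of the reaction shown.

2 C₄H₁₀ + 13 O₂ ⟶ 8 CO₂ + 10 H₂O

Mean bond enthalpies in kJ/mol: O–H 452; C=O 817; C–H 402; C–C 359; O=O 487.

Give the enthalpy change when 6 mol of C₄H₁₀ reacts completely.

Bonds broken (reactants):
  C–C: 6 × 359 = 2154
  C–H: 20 × 402 = 8040
  O=O: 13 × 487 = 6331
  Σ(broken) = 16525 kJ
Bonds formed (products):
  C=O: 16 × 817 = 13072
  O–H: 20 × 452 = 9040
  Σ(formed) = 22112 kJ
ΔH = Σ(broken) − Σ(formed) = 16525 − 22112 = −5587 kJ
For 3× the reaction as written: 3 × (−5587) = −16761 kJ

ΔH = −16761 kJ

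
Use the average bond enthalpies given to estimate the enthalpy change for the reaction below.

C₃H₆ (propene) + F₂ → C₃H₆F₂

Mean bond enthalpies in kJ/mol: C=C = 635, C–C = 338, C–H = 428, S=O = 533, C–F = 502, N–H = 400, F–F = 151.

Bonds broken (reactants):
  C–C: 1 × 338 = 338
  C–H: 6 × 428 = 2568
  C=C: 1 × 635 = 635
  F–F: 1 × 151 = 151
  Σ(broken) = 3692 kJ
Bonds formed (products):
  C–C: 2 × 338 = 676
  C–F: 2 × 502 = 1004
  C–H: 6 × 428 = 2568
  Σ(formed) = 4248 kJ
ΔH = Σ(broken) − Σ(formed) = 3692 − 4248 = −556 kJ

ΔH ≈ −556 kJ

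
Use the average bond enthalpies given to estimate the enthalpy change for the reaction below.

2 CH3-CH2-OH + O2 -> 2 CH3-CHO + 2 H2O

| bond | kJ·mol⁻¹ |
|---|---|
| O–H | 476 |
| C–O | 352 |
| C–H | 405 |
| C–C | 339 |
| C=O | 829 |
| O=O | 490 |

Bonds broken (reactants):
  C–C: 2 × 339 = 678
  C–H: 10 × 405 = 4050
  C–O: 2 × 352 = 704
  O–H: 2 × 476 = 952
  O=O: 1 × 490 = 490
  Σ(broken) = 6874 kJ
Bonds formed (products):
  C–C: 2 × 339 = 678
  C–H: 8 × 405 = 3240
  C=O: 2 × 829 = 1658
  O–H: 4 × 476 = 1904
  Σ(formed) = 7480 kJ
ΔH = Σ(broken) − Σ(formed) = 6874 − 7480 = −606 kJ

ΔH ≈ −606 kJ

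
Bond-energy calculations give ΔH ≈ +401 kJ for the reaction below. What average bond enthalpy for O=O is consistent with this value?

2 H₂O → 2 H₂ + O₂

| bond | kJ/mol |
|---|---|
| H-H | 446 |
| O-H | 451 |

D(O=O) ≈ 511 kJ/mol

Let D be the O=O bond energy.
Σ(broken) = 4×451 = 1804
Σ(formed) = 2×446 + 1×D = 892 + D
ΔH = Σ(broken) − Σ(formed) = (1804) − (892 + D) = +912 − D
Setting this equal to +401 kJ gives D = 511 kJ/mol.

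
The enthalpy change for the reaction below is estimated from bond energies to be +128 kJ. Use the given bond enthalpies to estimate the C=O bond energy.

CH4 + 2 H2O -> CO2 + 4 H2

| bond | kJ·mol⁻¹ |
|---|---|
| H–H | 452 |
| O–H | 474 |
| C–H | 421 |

Let D be the C=O bond energy.
Σ(broken) = 4×421 + 4×474 = 3580
Σ(formed) = 2×D + 4×452 = 1808 + 2D
ΔH = Σ(broken) − Σ(formed) = (3580) − (1808 + 2D) = +1772 − 2D
Setting this equal to +128 kJ gives 2D = 1644, so D = 822 kJ/mol.

D(C=O) ≈ 822 kJ/mol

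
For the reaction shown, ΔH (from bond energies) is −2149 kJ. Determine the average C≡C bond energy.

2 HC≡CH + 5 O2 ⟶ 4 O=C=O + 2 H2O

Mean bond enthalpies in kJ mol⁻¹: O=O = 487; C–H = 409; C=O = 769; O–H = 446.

D(C≡C) ≈ 858 kJ/mol

Let D be the C≡C bond energy.
Σ(broken) = 2×D + 4×409 + 5×487 = 4071 + 2D
Σ(formed) = 8×769 + 4×446 = 7936
ΔH = Σ(broken) − Σ(formed) = (4071 + 2D) − (7936) = −3865 + 2D
Setting this equal to −2149 kJ gives 2D = 1716, so D = 858 kJ/mol.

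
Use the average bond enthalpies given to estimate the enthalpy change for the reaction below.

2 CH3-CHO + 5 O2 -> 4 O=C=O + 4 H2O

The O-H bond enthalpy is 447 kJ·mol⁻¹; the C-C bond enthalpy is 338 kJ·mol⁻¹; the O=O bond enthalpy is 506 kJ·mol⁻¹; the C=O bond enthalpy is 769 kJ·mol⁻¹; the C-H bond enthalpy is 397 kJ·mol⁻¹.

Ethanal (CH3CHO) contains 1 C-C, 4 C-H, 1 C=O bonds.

ΔH ≈ −1808 kJ

Bonds broken (reactants):
  C-C: 2 × 338 = 676
  C-H: 8 × 397 = 3176
  C=O: 2 × 769 = 1538
  O=O: 5 × 506 = 2530
  Σ(broken) = 7920 kJ
Bonds formed (products):
  C=O: 8 × 769 = 6152
  O-H: 8 × 447 = 3576
  Σ(formed) = 9728 kJ
ΔH = Σ(broken) − Σ(formed) = 7920 − 9728 = −1808 kJ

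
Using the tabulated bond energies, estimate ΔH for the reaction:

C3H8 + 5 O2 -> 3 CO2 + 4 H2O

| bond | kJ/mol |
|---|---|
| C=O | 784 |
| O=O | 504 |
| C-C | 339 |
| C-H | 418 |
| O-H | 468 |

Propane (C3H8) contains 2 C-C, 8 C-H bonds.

Bonds broken (reactants):
  C-C: 2 × 339 = 678
  C-H: 8 × 418 = 3344
  O=O: 5 × 504 = 2520
  Σ(broken) = 6542 kJ
Bonds formed (products):
  C=O: 6 × 784 = 4704
  O-H: 8 × 468 = 3744
  Σ(formed) = 8448 kJ
ΔH = Σ(broken) − Σ(formed) = 6542 − 8448 = −1906 kJ

ΔH ≈ −1906 kJ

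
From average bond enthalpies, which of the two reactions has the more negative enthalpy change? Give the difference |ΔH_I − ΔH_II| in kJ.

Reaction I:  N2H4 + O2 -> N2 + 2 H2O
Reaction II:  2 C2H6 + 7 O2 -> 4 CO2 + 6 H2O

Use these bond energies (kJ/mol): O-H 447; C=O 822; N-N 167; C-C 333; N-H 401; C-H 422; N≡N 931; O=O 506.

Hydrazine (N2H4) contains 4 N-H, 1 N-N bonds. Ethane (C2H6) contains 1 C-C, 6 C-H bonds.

Reaction I:
  Bonds broken (reactants):
    N-H: 4 × 401 = 1604
    N-N: 1 × 167 = 167
    O=O: 1 × 506 = 506
    Σ(broken) = 2277 kJ
  Bonds formed (products):
    N≡N: 1 × 931 = 931
    O-H: 4 × 447 = 1788
    Σ(formed) = 2719 kJ
  ΔH_I = 2277 − 2719 = −442 kJ
Reaction II:
  Bonds broken (reactants):
    C-C: 2 × 333 = 666
    C-H: 12 × 422 = 5064
    O=O: 7 × 506 = 3542
    Σ(broken) = 9272 kJ
  Bonds formed (products):
    C=O: 8 × 822 = 6576
    O-H: 12 × 447 = 5364
    Σ(formed) = 11940 kJ
  ΔH_II = 9272 − 11940 = −2668 kJ
ΔH_I − ΔH_II = +2226 kJ, so reaction II has the more negative ΔH; |ΔH_I − ΔH_II| = 2226 kJ.

Reaction II, by 2226 kJ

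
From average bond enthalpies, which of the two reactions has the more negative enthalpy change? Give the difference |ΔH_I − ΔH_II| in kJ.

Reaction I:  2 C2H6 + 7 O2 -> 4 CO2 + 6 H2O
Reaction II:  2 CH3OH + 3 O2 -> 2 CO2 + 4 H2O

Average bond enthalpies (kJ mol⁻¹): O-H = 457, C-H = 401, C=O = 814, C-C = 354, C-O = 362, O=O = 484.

Reaction I:
  Bonds broken (reactants):
    C-C: 2 × 354 = 708
    C-H: 12 × 401 = 4812
    O=O: 7 × 484 = 3388
    Σ(broken) = 8908 kJ
  Bonds formed (products):
    C=O: 8 × 814 = 6512
    O-H: 12 × 457 = 5484
    Σ(formed) = 11996 kJ
  ΔH_I = 8908 − 11996 = −3088 kJ
Reaction II:
  Bonds broken (reactants):
    C-H: 6 × 401 = 2406
    C-O: 2 × 362 = 724
    O-H: 2 × 457 = 914
    O=O: 3 × 484 = 1452
    Σ(broken) = 5496 kJ
  Bonds formed (products):
    C=O: 4 × 814 = 3256
    O-H: 8 × 457 = 3656
    Σ(formed) = 6912 kJ
  ΔH_II = 5496 − 6912 = −1416 kJ
ΔH_I − ΔH_II = −1672 kJ, so reaction I has the more negative ΔH; |ΔH_I − ΔH_II| = 1672 kJ.

Reaction I, by 1672 kJ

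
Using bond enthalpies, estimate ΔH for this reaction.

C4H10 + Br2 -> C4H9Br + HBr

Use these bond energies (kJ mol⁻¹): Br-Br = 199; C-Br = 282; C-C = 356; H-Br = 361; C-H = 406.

Bonds broken (reactants):
  Br-Br: 1 × 199 = 199
  C-C: 3 × 356 = 1068
  C-H: 10 × 406 = 4060
  Σ(broken) = 5327 kJ
Bonds formed (products):
  C-Br: 1 × 282 = 282
  C-C: 3 × 356 = 1068
  C-H: 9 × 406 = 3654
  H-Br: 1 × 361 = 361
  Σ(formed) = 5365 kJ
ΔH = Σ(broken) − Σ(formed) = 5327 − 5365 = −38 kJ

ΔH ≈ −38 kJ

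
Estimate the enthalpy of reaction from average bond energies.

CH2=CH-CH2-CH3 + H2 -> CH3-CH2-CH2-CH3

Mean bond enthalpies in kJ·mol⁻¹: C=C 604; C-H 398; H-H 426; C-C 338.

ΔH ≈ −104 kJ

Bonds broken (reactants):
  C-C: 2 × 338 = 676
  C-H: 8 × 398 = 3184
  C=C: 1 × 604 = 604
  H-H: 1 × 426 = 426
  Σ(broken) = 4890 kJ
Bonds formed (products):
  C-C: 3 × 338 = 1014
  C-H: 10 × 398 = 3980
  Σ(formed) = 4994 kJ
ΔH = Σ(broken) − Σ(formed) = 4890 − 4994 = −104 kJ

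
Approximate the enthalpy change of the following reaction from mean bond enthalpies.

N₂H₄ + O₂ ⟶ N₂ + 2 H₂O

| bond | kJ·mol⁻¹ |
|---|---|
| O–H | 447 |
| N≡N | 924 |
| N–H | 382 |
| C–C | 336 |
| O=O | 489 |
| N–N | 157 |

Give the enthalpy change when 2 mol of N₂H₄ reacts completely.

Bonds broken (reactants):
  N–H: 4 × 382 = 1528
  N–N: 1 × 157 = 157
  O=O: 1 × 489 = 489
  Σ(broken) = 2174 kJ
Bonds formed (products):
  N≡N: 1 × 924 = 924
  O–H: 4 × 447 = 1788
  Σ(formed) = 2712 kJ
ΔH = Σ(broken) − Σ(formed) = 2174 − 2712 = −538 kJ
For 2× the reaction as written: 2 × (−538) = −1076 kJ

ΔH = −1076 kJ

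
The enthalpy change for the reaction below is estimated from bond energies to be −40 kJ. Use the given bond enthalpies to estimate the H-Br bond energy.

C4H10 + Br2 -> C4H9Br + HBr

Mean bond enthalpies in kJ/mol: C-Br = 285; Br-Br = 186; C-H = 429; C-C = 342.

D(H-Br) ≈ 370 kJ/mol

Let D be the H-Br bond energy.
Σ(broken) = 1×186 + 3×342 + 10×429 = 5502
Σ(formed) = 1×285 + 3×342 + 9×429 + 1×D = 5172 + D
ΔH = Σ(broken) − Σ(formed) = (5502) − (5172 + D) = +330 − D
Setting this equal to −40 kJ gives D = 370 kJ/mol.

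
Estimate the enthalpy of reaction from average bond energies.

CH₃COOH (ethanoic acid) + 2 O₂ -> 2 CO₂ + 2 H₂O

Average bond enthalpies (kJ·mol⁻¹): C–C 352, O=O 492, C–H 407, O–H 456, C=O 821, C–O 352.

Bonds broken (reactants):
  C–C: 1 × 352 = 352
  C–H: 3 × 407 = 1221
  C–O: 1 × 352 = 352
  C=O: 1 × 821 = 821
  O–H: 1 × 456 = 456
  O=O: 2 × 492 = 984
  Σ(broken) = 4186 kJ
Bonds formed (products):
  C=O: 4 × 821 = 3284
  O–H: 4 × 456 = 1824
  Σ(formed) = 5108 kJ
ΔH = Σ(broken) − Σ(formed) = 4186 − 5108 = −922 kJ

ΔH ≈ −922 kJ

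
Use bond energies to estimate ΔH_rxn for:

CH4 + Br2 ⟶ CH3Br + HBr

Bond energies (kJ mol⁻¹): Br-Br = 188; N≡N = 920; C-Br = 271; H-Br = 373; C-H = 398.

ΔH ≈ −58 kJ

Bonds broken (reactants):
  Br-Br: 1 × 188 = 188
  C-H: 4 × 398 = 1592
  Σ(broken) = 1780 kJ
Bonds formed (products):
  C-Br: 1 × 271 = 271
  C-H: 3 × 398 = 1194
  H-Br: 1 × 373 = 373
  Σ(formed) = 1838 kJ
ΔH = Σ(broken) − Σ(formed) = 1780 − 1838 = −58 kJ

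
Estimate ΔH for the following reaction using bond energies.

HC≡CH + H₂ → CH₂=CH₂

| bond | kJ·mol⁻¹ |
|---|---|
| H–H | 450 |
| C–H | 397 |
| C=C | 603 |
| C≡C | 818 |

ΔH ≈ −129 kJ

Bonds broken (reactants):
  C≡C: 1 × 818 = 818
  C–H: 2 × 397 = 794
  H–H: 1 × 450 = 450
  Σ(broken) = 2062 kJ
Bonds formed (products):
  C–H: 4 × 397 = 1588
  C=C: 1 × 603 = 603
  Σ(formed) = 2191 kJ
ΔH = Σ(broken) − Σ(formed) = 2062 − 2191 = −129 kJ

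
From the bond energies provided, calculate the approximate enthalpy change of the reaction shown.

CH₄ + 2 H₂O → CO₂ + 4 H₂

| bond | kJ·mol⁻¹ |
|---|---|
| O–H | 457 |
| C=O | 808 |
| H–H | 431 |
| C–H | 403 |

ΔH ≈ +100 kJ

Bonds broken (reactants):
  C–H: 4 × 403 = 1612
  O–H: 4 × 457 = 1828
  Σ(broken) = 3440 kJ
Bonds formed (products):
  C=O: 2 × 808 = 1616
  H–H: 4 × 431 = 1724
  Σ(formed) = 3340 kJ
ΔH = Σ(broken) − Σ(formed) = 3440 − 3340 = +100 kJ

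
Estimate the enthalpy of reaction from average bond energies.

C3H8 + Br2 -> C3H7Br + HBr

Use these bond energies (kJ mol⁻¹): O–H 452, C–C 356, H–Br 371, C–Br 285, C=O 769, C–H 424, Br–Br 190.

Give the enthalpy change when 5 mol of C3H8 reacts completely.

ΔH = −210 kJ

Bonds broken (reactants):
  Br–Br: 1 × 190 = 190
  C–C: 2 × 356 = 712
  C–H: 8 × 424 = 3392
  Σ(broken) = 4294 kJ
Bonds formed (products):
  C–Br: 1 × 285 = 285
  C–C: 2 × 356 = 712
  C–H: 7 × 424 = 2968
  H–Br: 1 × 371 = 371
  Σ(formed) = 4336 kJ
ΔH = Σ(broken) − Σ(formed) = 4294 − 4336 = −42 kJ
For 5× the reaction as written: 5 × (−42) = −210 kJ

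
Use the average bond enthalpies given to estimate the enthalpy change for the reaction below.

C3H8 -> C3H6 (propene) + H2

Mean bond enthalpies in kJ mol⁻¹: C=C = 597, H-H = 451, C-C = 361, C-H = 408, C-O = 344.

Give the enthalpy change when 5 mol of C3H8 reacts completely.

ΔH = +645 kJ

Bonds broken (reactants):
  C-C: 2 × 361 = 722
  C-H: 8 × 408 = 3264
  Σ(broken) = 3986 kJ
Bonds formed (products):
  C-C: 1 × 361 = 361
  C-H: 6 × 408 = 2448
  C=C: 1 × 597 = 597
  H-H: 1 × 451 = 451
  Σ(formed) = 3857 kJ
ΔH = Σ(broken) − Σ(formed) = 3986 − 3857 = +129 kJ
For 5× the reaction as written: 5 × (+129) = +645 kJ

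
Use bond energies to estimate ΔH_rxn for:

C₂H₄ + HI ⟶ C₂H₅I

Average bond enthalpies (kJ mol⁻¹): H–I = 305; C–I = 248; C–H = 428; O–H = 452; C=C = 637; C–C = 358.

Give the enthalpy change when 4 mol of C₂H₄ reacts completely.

ΔH = −368 kJ

Bonds broken (reactants):
  C–H: 4 × 428 = 1712
  C=C: 1 × 637 = 637
  H–I: 1 × 305 = 305
  Σ(broken) = 2654 kJ
Bonds formed (products):
  C–C: 1 × 358 = 358
  C–H: 5 × 428 = 2140
  C–I: 1 × 248 = 248
  Σ(formed) = 2746 kJ
ΔH = Σ(broken) − Σ(formed) = 2654 − 2746 = −92 kJ
For 4× the reaction as written: 4 × (−92) = −368 kJ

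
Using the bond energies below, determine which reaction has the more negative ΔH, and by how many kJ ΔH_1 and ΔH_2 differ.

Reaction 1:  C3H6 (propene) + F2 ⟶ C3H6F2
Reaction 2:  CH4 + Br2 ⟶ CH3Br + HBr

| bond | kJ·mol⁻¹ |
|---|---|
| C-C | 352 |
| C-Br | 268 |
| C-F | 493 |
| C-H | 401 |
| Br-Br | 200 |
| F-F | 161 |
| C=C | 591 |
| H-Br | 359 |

Reaction 1, by 560 kJ

Reaction 1:
  Bonds broken (reactants):
    C-C: 1 × 352 = 352
    C-H: 6 × 401 = 2406
    C=C: 1 × 591 = 591
    F-F: 1 × 161 = 161
    Σ(broken) = 3510 kJ
  Bonds formed (products):
    C-C: 2 × 352 = 704
    C-F: 2 × 493 = 986
    C-H: 6 × 401 = 2406
    Σ(formed) = 4096 kJ
  ΔH_1 = 3510 − 4096 = −586 kJ
Reaction 2:
  Bonds broken (reactants):
    Br-Br: 1 × 200 = 200
    C-H: 4 × 401 = 1604
    Σ(broken) = 1804 kJ
  Bonds formed (products):
    C-Br: 1 × 268 = 268
    C-H: 3 × 401 = 1203
    H-Br: 1 × 359 = 359
    Σ(formed) = 1830 kJ
  ΔH_2 = 1804 − 1830 = −26 kJ
ΔH_1 − ΔH_2 = −560 kJ, so reaction 1 has the more negative ΔH; |ΔH_1 − ΔH_2| = 560 kJ.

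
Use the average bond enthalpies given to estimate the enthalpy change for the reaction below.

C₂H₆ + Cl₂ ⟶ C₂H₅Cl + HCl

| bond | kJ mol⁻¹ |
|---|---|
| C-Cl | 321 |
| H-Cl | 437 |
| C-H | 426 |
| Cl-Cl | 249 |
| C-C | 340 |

Bonds broken (reactants):
  C-C: 1 × 340 = 340
  C-H: 6 × 426 = 2556
  Cl-Cl: 1 × 249 = 249
  Σ(broken) = 3145 kJ
Bonds formed (products):
  C-C: 1 × 340 = 340
  C-Cl: 1 × 321 = 321
  C-H: 5 × 426 = 2130
  H-Cl: 1 × 437 = 437
  Σ(formed) = 3228 kJ
ΔH = Σ(broken) − Σ(formed) = 3145 − 3228 = −83 kJ

ΔH ≈ −83 kJ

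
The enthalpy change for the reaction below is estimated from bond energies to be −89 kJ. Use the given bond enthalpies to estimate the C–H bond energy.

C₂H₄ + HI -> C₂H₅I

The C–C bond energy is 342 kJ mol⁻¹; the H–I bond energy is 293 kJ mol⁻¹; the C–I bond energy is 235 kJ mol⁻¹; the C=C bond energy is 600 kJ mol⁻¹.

Let D be the C–H bond energy.
Σ(broken) = 4×D + 1×600 + 1×293 = 893 + 4D
Σ(formed) = 1×342 + 5×D + 1×235 = 577 + 5D
ΔH = Σ(broken) − Σ(formed) = (893 + 4D) − (577 + 5D) = +316 − D
Setting this equal to −89 kJ gives D = 405 kJ/mol.

D(C–H) ≈ 405 kJ/mol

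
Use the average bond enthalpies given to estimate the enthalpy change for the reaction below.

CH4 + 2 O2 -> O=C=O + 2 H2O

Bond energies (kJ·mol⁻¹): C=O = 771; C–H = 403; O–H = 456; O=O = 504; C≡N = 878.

Bonds broken (reactants):
  C–H: 4 × 403 = 1612
  O=O: 2 × 504 = 1008
  Σ(broken) = 2620 kJ
Bonds formed (products):
  C=O: 2 × 771 = 1542
  O–H: 4 × 456 = 1824
  Σ(formed) = 3366 kJ
ΔH = Σ(broken) − Σ(formed) = 2620 − 3366 = −746 kJ

ΔH ≈ −746 kJ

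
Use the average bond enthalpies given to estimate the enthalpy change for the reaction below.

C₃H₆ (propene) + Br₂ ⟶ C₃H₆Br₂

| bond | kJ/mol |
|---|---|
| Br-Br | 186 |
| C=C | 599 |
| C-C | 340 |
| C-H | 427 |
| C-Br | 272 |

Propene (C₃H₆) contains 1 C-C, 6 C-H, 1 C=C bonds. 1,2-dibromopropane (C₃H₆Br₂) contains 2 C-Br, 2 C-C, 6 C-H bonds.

Bonds broken (reactants):
  Br-Br: 1 × 186 = 186
  C-C: 1 × 340 = 340
  C-H: 6 × 427 = 2562
  C=C: 1 × 599 = 599
  Σ(broken) = 3687 kJ
Bonds formed (products):
  C-Br: 2 × 272 = 544
  C-C: 2 × 340 = 680
  C-H: 6 × 427 = 2562
  Σ(formed) = 3786 kJ
ΔH = Σ(broken) − Σ(formed) = 3687 − 3786 = −99 kJ

ΔH ≈ −99 kJ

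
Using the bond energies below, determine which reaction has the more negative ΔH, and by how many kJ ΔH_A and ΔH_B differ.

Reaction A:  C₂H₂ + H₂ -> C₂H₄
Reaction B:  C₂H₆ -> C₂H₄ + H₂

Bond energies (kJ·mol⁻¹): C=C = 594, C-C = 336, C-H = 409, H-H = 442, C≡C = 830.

Reaction A, by 258 kJ

Reaction A:
  Bonds broken (reactants):
    C≡C: 1 × 830 = 830
    C-H: 2 × 409 = 818
    H-H: 1 × 442 = 442
    Σ(broken) = 2090 kJ
  Bonds formed (products):
    C-H: 4 × 409 = 1636
    C=C: 1 × 594 = 594
    Σ(formed) = 2230 kJ
  ΔH_A = 2090 − 2230 = −140 kJ
Reaction B:
  Bonds broken (reactants):
    C-C: 1 × 336 = 336
    C-H: 6 × 409 = 2454
    Σ(broken) = 2790 kJ
  Bonds formed (products):
    C-H: 4 × 409 = 1636
    C=C: 1 × 594 = 594
    H-H: 1 × 442 = 442
    Σ(formed) = 2672 kJ
  ΔH_B = 2790 − 2672 = +118 kJ
ΔH_A − ΔH_B = −258 kJ, so reaction A has the more negative ΔH; |ΔH_A − ΔH_B| = 258 kJ.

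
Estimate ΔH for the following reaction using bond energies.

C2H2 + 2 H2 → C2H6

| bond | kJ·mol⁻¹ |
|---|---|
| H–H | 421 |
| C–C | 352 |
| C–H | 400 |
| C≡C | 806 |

Bonds broken (reactants):
  C≡C: 1 × 806 = 806
  C–H: 2 × 400 = 800
  H–H: 2 × 421 = 842
  Σ(broken) = 2448 kJ
Bonds formed (products):
  C–C: 1 × 352 = 352
  C–H: 6 × 400 = 2400
  Σ(formed) = 2752 kJ
ΔH = Σ(broken) − Σ(formed) = 2448 − 2752 = −304 kJ

ΔH ≈ −304 kJ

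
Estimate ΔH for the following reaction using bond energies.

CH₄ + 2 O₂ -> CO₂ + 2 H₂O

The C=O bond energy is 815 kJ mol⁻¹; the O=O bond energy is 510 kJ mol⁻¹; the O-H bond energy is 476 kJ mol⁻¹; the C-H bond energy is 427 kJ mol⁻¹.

Bonds broken (reactants):
  C-H: 4 × 427 = 1708
  O=O: 2 × 510 = 1020
  Σ(broken) = 2728 kJ
Bonds formed (products):
  C=O: 2 × 815 = 1630
  O-H: 4 × 476 = 1904
  Σ(formed) = 3534 kJ
ΔH = Σ(broken) − Σ(formed) = 2728 − 3534 = −806 kJ

ΔH ≈ −806 kJ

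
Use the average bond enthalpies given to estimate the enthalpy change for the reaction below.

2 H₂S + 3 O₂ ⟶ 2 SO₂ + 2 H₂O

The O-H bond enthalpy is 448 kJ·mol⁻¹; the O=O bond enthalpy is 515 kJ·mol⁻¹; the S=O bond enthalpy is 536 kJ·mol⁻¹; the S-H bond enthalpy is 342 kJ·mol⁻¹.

ΔH ≈ −1023 kJ

Bonds broken (reactants):
  O=O: 3 × 515 = 1545
  S-H: 4 × 342 = 1368
  Σ(broken) = 2913 kJ
Bonds formed (products):
  O-H: 4 × 448 = 1792
  S=O: 4 × 536 = 2144
  Σ(formed) = 3936 kJ
ΔH = Σ(broken) − Σ(formed) = 2913 − 3936 = −1023 kJ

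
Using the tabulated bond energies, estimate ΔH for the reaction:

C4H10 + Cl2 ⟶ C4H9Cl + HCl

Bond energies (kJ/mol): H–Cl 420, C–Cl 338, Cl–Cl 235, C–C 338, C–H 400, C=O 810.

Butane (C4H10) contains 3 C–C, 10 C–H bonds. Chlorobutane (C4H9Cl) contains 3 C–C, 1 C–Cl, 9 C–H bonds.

ΔH ≈ −123 kJ

Bonds broken (reactants):
  C–C: 3 × 338 = 1014
  C–H: 10 × 400 = 4000
  Cl–Cl: 1 × 235 = 235
  Σ(broken) = 5249 kJ
Bonds formed (products):
  C–C: 3 × 338 = 1014
  C–Cl: 1 × 338 = 338
  C–H: 9 × 400 = 3600
  H–Cl: 1 × 420 = 420
  Σ(formed) = 5372 kJ
ΔH = Σ(broken) − Σ(formed) = 5249 − 5372 = −123 kJ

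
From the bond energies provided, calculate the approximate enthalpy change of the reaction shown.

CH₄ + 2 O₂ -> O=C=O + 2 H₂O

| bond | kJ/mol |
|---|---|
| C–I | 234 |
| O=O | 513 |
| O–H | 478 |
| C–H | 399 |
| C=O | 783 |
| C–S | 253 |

ΔH ≈ −856 kJ

Bonds broken (reactants):
  C–H: 4 × 399 = 1596
  O=O: 2 × 513 = 1026
  Σ(broken) = 2622 kJ
Bonds formed (products):
  C=O: 2 × 783 = 1566
  O–H: 4 × 478 = 1912
  Σ(formed) = 3478 kJ
ΔH = Σ(broken) − Σ(formed) = 2622 − 3478 = −856 kJ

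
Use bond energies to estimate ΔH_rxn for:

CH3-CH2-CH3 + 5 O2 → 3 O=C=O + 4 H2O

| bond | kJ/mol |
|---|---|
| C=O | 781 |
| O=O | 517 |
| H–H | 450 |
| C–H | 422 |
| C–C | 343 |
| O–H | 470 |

Bonds broken (reactants):
  C–C: 2 × 343 = 686
  C–H: 8 × 422 = 3376
  O=O: 5 × 517 = 2585
  Σ(broken) = 6647 kJ
Bonds formed (products):
  C=O: 6 × 781 = 4686
  O–H: 8 × 470 = 3760
  Σ(formed) = 8446 kJ
ΔH = Σ(broken) − Σ(formed) = 6647 − 8446 = −1799 kJ

ΔH ≈ −1799 kJ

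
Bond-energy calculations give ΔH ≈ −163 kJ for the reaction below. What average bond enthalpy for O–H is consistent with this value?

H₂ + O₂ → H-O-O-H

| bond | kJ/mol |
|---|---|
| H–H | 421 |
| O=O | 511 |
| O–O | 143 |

D(O–H) ≈ 476 kJ/mol

Let D be the O–H bond energy.
Σ(broken) = 1×421 + 1×511 = 932
Σ(formed) = 2×D + 1×143 = 143 + 2D
ΔH = Σ(broken) − Σ(formed) = (932) − (143 + 2D) = +789 − 2D
Setting this equal to −163 kJ gives 2D = 952, so D = 476 kJ/mol.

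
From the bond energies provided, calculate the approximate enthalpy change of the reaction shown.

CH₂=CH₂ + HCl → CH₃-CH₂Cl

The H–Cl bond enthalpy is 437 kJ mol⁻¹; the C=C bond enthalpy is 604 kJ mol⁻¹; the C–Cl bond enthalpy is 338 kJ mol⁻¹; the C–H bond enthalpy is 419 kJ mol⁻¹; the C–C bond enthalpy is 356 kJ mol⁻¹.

ΔH ≈ −72 kJ

Bonds broken (reactants):
  C–H: 4 × 419 = 1676
  C=C: 1 × 604 = 604
  H–Cl: 1 × 437 = 437
  Σ(broken) = 2717 kJ
Bonds formed (products):
  C–C: 1 × 356 = 356
  C–Cl: 1 × 338 = 338
  C–H: 5 × 419 = 2095
  Σ(formed) = 2789 kJ
ΔH = Σ(broken) − Σ(formed) = 2717 − 2789 = −72 kJ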